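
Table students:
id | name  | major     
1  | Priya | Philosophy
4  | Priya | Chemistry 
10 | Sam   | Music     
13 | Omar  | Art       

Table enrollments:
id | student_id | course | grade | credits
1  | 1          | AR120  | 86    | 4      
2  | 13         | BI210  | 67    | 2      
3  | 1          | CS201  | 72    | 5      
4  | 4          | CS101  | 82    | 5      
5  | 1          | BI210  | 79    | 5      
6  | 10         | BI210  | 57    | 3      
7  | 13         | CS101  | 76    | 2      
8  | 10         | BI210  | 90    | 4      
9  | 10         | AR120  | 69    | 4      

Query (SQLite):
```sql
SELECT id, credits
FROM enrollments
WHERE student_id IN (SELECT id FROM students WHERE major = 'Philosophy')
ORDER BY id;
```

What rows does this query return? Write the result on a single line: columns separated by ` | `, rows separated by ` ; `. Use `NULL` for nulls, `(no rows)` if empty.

1 | 4 ; 3 | 5 ; 5 | 5

Inner query: students.id where major = 'Philosophy'.
Outer: keep enrollments rows whose student_id is in that set.
Inner query → {1}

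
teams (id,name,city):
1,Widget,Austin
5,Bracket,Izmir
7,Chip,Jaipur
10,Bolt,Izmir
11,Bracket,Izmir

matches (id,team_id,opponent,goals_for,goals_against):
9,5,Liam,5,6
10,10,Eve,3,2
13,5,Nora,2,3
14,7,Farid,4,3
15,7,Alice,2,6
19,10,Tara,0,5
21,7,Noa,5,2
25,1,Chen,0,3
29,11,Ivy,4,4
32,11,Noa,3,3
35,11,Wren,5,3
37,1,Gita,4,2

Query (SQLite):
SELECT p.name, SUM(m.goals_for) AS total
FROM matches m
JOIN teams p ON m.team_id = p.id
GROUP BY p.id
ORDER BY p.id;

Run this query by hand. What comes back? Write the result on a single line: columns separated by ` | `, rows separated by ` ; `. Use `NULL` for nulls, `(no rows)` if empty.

Join each matches row to its teams via team_id.
Group joined rows by teams.id; compute SUM(m.goals_for) per group.
  1: ids {25, 37} → SUM(m.goals_for)=4
  5: ids {9, 13} → SUM(m.goals_for)=7
  7: ids {14, 15, 21} → SUM(m.goals_for)=11
  10: ids {10, 19} → SUM(m.goals_for)=3
  11: ids {29, 32, 35} → SUM(m.goals_for)=12

Widget | 4 ; Bracket | 7 ; Chip | 11 ; Bolt | 3 ; Bracket | 12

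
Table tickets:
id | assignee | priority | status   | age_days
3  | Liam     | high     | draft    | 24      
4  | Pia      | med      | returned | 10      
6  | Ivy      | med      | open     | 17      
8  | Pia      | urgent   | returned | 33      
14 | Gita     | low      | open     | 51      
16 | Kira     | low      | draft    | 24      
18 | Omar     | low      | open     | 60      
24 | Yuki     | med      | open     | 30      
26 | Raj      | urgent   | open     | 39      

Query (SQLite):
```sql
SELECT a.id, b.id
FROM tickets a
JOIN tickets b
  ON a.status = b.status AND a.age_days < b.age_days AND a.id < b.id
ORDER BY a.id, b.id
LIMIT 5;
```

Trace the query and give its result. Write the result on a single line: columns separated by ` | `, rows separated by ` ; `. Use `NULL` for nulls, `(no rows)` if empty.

Pairs (a,b) with same status, a.age_days < b.age_days, a.id < b.id.
status groups: draft:{3,16} open:{6,14,18,24,26} returned:{4,8}
Ordered by (a.id, b.id); first 5.

4 | 8 ; 6 | 14 ; 6 | 18 ; 6 | 24 ; 6 | 26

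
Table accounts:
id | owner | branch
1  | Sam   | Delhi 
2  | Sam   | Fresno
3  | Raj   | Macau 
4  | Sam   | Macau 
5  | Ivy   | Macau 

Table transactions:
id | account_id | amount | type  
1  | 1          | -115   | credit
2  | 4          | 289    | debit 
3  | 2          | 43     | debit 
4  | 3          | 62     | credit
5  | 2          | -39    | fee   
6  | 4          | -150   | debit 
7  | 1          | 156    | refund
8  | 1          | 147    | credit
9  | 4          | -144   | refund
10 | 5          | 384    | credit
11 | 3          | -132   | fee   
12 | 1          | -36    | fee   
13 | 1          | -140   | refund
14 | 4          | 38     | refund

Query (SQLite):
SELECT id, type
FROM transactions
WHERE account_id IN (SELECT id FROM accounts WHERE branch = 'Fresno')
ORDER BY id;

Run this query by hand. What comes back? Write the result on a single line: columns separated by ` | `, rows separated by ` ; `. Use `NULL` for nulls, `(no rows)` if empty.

Inner query: accounts.id where branch = 'Fresno'.
Outer: keep transactions rows whose account_id is in that set.
Inner query → {2}

3 | debit ; 5 | fee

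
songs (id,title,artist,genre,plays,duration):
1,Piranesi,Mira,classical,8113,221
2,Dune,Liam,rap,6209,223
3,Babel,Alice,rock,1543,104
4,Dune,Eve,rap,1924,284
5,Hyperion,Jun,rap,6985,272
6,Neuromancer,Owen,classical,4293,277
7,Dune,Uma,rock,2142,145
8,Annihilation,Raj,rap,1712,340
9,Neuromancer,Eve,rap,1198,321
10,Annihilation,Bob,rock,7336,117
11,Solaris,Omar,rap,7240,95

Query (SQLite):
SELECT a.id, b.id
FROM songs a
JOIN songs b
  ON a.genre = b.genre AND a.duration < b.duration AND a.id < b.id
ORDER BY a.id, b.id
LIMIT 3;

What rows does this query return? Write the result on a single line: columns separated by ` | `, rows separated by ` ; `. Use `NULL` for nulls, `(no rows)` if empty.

1 | 6 ; 2 | 4 ; 2 | 5

Pairs (a,b) with same genre, a.duration < b.duration, a.id < b.id.
genre groups: classical:{1,6} rap:{2,4,5,8,9,11} rock:{3,7,10}
Ordered by (a.id, b.id); first 3.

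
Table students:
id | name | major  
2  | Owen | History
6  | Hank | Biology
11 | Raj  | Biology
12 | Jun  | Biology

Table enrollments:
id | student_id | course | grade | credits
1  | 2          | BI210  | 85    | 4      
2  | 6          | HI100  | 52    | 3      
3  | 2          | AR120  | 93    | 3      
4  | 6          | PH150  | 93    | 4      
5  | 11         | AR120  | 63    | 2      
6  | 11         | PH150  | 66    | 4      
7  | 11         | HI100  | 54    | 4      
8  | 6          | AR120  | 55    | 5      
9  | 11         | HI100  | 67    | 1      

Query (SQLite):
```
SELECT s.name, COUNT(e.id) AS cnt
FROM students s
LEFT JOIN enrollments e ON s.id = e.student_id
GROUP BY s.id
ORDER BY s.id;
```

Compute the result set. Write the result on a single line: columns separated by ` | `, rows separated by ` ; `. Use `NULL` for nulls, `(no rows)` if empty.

LEFT JOIN keeps every students row; unmatched ones get NULL for enrollments columns.
Group by students.id and compute COUNT(e.id). COUNT(col) of an all-NULL group is 0.
  2: ids {1, 3} → COUNT(e.id)=2
  6: ids {2, 4, 8} → COUNT(e.id)=3
  11: ids {5, 6, 7, 9} → COUNT(e.id)=4
  12: ids {—} → COUNT(e.id)=0

Owen | 2 ; Hank | 3 ; Raj | 4 ; Jun | 0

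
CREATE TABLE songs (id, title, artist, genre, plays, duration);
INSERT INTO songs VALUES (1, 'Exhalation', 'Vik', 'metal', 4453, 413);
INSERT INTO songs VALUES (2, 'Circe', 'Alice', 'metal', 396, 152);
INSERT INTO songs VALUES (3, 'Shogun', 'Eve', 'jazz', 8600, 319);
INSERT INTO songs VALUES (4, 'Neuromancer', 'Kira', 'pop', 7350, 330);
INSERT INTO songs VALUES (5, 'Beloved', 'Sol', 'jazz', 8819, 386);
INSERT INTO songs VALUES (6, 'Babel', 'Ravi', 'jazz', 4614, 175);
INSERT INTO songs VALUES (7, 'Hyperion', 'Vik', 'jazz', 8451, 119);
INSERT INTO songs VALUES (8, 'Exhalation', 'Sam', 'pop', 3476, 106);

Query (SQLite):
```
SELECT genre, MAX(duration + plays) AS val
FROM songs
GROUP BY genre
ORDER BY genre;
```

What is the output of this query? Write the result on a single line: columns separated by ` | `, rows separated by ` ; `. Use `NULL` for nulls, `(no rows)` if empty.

For each row compute duration + plays.
Group by genre; take MAX of the expression per group.
  jazz: ids {3, 5, 6, 7} → MAX(duration + plays)=9205
  metal: ids {1, 2} → MAX(duration + plays)=4866
  pop: ids {4, 8} → MAX(duration + plays)=7680

jazz | 9205 ; metal | 4866 ; pop | 7680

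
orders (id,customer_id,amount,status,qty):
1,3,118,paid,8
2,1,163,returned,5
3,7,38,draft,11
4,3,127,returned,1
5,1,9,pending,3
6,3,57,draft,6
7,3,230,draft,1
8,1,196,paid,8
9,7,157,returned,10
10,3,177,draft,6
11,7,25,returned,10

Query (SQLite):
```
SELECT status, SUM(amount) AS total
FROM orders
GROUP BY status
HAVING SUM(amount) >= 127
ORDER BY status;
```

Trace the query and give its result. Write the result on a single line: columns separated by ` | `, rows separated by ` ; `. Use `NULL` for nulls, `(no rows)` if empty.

Partition orders by status; compute SUM(amount) within each group.
HAVING: keep groups where SUM(amount) >= 127.
  draft: ids {3, 6, 7, 10} → SUM(amount)=502
  paid: ids {1, 8} → SUM(amount)=314
  pending: ids {5} → SUM(amount)=9
  returned: ids {2, 4, 9, 11} → SUM(amount)=472

draft | 502 ; paid | 314 ; returned | 472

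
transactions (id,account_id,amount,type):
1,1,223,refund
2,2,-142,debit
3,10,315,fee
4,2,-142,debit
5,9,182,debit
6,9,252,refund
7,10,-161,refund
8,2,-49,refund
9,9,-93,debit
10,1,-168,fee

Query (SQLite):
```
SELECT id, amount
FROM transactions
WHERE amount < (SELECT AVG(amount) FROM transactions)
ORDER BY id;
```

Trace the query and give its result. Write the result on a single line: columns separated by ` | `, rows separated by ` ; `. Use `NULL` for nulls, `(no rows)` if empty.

2 | -142 ; 4 | -142 ; 7 | -161 ; 8 | -49 ; 9 | -93 ; 10 | -168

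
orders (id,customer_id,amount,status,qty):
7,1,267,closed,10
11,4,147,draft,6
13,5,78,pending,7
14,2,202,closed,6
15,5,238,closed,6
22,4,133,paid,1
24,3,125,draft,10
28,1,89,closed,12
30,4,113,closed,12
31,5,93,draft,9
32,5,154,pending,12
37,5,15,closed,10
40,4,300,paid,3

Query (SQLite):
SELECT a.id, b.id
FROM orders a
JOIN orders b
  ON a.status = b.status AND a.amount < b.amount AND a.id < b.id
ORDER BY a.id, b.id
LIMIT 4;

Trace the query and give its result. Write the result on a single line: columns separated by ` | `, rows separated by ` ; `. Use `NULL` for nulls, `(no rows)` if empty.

13 | 32 ; 14 | 15 ; 22 | 40 ; 28 | 30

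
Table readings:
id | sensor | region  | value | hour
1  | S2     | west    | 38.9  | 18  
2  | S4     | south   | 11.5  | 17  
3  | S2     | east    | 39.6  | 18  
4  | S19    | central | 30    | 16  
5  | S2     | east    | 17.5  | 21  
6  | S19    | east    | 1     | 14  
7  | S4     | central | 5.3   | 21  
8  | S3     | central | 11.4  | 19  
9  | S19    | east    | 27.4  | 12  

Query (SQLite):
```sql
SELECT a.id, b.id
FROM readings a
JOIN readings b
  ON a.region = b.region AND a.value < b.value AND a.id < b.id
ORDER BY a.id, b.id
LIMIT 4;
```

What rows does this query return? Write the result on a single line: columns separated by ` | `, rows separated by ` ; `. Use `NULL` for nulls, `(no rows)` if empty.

5 | 9 ; 6 | 9 ; 7 | 8

Pairs (a,b) with same region, a.value < b.value, a.id < b.id.
region groups: central:{4,7,8} east:{3,5,6,9} south:{2} west:{1}
Ordered by (a.id, b.id); first 4.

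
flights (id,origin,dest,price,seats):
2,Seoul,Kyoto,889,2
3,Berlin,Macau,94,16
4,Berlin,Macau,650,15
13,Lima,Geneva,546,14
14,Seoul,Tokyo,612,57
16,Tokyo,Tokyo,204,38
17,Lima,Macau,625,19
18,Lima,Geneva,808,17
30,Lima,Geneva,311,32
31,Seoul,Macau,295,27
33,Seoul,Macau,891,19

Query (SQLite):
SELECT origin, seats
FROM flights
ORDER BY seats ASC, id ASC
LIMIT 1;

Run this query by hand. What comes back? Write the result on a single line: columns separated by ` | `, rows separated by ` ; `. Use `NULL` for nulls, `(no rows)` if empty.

Sort by seats asc, tiebreak id asc: (2, id=2), (14, id=13), (15, id=4), (16, id=3) …. Take first 1.

Seoul | 2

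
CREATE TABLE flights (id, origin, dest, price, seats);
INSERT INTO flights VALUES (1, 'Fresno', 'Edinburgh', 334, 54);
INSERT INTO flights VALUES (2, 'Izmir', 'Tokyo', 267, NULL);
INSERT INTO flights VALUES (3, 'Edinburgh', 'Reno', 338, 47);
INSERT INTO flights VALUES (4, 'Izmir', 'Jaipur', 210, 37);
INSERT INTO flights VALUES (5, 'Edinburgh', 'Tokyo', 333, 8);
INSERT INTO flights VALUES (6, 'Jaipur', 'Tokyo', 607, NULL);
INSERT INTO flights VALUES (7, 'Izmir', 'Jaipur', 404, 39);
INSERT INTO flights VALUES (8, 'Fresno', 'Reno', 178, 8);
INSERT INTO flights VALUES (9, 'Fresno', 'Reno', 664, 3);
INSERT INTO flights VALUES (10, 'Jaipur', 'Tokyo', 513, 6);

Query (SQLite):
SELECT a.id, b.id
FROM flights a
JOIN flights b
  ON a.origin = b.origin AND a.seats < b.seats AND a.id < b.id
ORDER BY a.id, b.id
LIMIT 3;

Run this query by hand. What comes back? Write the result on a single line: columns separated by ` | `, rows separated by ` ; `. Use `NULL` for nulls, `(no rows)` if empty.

4 | 7

Pairs (a,b) with same origin, a.seats < b.seats, a.id < b.id.
origin groups: Edinburgh:{3,5} Fresno:{1,8,9} Izmir:{2,4,7} Jaipur:{6,10}
Ordered by (a.id, b.id); first 3.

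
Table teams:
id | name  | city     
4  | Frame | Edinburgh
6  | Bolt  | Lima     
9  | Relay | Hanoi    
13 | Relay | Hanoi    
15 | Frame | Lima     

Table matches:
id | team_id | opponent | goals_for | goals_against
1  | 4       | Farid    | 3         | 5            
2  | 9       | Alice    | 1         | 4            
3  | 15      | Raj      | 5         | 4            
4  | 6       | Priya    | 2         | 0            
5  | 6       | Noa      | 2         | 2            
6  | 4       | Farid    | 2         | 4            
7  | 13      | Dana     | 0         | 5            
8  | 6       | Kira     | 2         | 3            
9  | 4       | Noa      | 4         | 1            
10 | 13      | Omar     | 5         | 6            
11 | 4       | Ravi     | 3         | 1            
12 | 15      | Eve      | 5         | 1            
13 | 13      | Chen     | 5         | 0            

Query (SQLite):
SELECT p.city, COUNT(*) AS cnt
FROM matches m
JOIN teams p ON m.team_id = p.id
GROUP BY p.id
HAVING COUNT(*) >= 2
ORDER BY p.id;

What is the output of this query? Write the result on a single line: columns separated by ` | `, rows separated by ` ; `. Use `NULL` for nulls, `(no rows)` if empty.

Edinburgh | 4 ; Lima | 3 ; Hanoi | 3 ; Lima | 2

Join each matches row to its teams via team_id.
Group joined rows by teams.id; compute COUNT(*) per group.
HAVING: keep groups with count ≥ 2.
  4: ids {1, 6, 9, 11} → COUNT(*)=4
  6: ids {4, 5, 8} → COUNT(*)=3
  9: ids {2} → COUNT(*)=1
  13: ids {7, 10, 13} → COUNT(*)=3
  15: ids {3, 12} → COUNT(*)=2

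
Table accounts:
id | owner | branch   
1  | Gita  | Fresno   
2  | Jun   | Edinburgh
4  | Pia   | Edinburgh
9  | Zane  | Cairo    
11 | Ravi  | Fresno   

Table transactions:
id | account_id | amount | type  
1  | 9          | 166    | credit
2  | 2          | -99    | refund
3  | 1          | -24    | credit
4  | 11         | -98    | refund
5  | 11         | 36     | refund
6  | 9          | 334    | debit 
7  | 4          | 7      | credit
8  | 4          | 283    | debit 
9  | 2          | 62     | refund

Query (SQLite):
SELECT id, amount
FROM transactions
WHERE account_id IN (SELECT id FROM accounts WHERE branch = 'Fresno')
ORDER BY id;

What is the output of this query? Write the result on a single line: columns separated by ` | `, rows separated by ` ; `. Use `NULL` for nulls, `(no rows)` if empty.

3 | -24 ; 4 | -98 ; 5 | 36

Inner query: accounts.id where branch = 'Fresno'.
Outer: keep transactions rows whose account_id is in that set.
Inner query → {1, 11}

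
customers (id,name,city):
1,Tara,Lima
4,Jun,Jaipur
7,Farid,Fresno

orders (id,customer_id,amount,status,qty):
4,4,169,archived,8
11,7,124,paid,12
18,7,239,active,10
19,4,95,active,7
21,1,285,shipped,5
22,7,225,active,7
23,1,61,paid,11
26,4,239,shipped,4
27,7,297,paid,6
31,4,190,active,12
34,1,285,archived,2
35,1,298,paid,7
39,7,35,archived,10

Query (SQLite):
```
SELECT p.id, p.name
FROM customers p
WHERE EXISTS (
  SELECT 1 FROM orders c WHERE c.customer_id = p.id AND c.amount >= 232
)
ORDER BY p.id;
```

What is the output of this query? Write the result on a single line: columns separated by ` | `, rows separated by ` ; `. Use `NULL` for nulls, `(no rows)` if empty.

For each customers row, check whether any orders with matching customer_id has amount >= 232.
Keep rows where that is true.

1 | Tara ; 4 | Jun ; 7 | Farid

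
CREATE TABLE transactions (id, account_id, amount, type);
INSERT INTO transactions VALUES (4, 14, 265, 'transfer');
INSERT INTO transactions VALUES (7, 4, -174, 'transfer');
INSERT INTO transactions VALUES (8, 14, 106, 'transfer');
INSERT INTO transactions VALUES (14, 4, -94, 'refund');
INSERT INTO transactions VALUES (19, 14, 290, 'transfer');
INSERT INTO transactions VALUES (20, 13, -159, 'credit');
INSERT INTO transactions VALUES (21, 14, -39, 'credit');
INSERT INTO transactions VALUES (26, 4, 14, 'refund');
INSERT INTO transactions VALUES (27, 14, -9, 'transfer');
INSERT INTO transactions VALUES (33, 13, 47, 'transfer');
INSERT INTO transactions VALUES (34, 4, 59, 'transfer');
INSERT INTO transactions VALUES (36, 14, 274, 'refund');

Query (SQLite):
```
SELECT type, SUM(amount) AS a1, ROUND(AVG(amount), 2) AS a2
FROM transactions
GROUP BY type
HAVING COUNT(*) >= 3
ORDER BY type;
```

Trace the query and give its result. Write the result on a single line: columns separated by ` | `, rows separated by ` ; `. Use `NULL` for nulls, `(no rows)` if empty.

Group transactions by type.
Per group compute: SUM(amount), ROUND(AVG(amount), 2).
HAVING: drop groups with fewer than 3 rows.
  credit: ids {20, 21} → SUM(amount)=-198, ROUND(AVG(amount), 2)=-99
  refund: ids {14, 26, 36} → SUM(amount)=194, ROUND(AVG(amount), 2)=64.67
  transfer: ids {4, 7, 8, 19, 27, 33, 34} → SUM(amount)=584, ROUND(AVG(amount), 2)=83.43

refund | 194 | 64.67 ; transfer | 584 | 83.43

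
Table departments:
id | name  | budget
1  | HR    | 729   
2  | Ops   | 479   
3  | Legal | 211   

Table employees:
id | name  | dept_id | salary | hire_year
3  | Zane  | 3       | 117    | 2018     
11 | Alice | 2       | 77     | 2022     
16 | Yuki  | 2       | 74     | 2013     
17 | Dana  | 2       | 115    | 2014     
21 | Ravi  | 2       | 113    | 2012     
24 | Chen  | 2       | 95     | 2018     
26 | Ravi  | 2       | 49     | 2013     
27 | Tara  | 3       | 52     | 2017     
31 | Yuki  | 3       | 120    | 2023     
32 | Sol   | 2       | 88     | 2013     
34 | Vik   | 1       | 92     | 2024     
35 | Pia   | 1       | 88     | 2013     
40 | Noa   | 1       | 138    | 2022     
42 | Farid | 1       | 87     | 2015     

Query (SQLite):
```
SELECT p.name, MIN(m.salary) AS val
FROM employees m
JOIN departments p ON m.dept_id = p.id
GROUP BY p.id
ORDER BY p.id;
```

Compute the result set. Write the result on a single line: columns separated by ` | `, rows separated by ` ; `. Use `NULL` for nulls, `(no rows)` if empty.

HR | 87 ; Ops | 49 ; Legal | 52

Join each employees row to its departments via dept_id.
Group joined rows by departments.id; compute MIN(m.salary) per group.
  1: ids {34, 35, 40, 42} → MIN(m.salary)=87
  2: ids {11, 16, 17, 21, 24, 26, 32} → MIN(m.salary)=49
  3: ids {3, 27, 31} → MIN(m.salary)=52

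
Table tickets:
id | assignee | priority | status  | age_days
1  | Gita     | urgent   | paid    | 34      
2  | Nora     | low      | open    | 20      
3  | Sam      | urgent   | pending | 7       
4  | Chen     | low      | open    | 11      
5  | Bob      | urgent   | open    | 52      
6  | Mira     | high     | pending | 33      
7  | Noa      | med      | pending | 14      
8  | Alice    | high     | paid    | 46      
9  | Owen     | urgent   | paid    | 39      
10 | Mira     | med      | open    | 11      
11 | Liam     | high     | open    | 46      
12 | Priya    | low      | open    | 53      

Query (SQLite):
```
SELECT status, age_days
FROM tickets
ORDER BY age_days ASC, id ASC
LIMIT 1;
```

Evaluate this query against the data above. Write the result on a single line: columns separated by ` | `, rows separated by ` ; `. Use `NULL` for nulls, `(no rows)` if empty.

Sort by age_days asc, tiebreak id asc: (7, id=3), (11, id=4), (11, id=10), (14, id=7) …. Take first 1.

pending | 7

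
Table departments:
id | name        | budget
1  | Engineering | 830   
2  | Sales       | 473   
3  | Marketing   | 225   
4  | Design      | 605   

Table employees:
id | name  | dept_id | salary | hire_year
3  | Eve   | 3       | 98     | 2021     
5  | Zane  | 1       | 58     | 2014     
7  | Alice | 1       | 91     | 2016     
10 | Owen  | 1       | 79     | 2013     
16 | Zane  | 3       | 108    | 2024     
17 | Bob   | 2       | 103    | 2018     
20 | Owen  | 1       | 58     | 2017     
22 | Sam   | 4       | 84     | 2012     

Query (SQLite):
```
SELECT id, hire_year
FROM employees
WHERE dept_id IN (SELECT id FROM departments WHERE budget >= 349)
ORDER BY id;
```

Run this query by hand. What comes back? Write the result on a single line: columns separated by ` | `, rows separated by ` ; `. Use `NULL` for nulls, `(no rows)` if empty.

5 | 2014 ; 7 | 2016 ; 10 | 2013 ; 17 | 2018 ; 20 | 2017 ; 22 | 2012

Inner query: departments.id where budget >= 349.
Outer: keep employees rows whose dept_id is in that set.
Inner query → {1, 2, 4}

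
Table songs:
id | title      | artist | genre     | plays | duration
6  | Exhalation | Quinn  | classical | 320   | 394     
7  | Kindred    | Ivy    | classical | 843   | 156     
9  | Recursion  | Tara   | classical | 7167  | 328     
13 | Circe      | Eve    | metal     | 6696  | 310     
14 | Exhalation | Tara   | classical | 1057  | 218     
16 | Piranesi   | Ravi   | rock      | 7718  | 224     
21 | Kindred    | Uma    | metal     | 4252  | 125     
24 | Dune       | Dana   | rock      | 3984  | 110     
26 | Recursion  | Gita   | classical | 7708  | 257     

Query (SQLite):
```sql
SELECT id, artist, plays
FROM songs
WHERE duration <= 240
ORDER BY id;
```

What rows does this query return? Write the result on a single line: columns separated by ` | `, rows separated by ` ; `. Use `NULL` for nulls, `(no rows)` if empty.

duration <= 240: ids {7, 14, 16, 21, 24}

7 | Ivy | 843 ; 14 | Tara | 1057 ; 16 | Ravi | 7718 ; 21 | Uma | 4252 ; 24 | Dana | 3984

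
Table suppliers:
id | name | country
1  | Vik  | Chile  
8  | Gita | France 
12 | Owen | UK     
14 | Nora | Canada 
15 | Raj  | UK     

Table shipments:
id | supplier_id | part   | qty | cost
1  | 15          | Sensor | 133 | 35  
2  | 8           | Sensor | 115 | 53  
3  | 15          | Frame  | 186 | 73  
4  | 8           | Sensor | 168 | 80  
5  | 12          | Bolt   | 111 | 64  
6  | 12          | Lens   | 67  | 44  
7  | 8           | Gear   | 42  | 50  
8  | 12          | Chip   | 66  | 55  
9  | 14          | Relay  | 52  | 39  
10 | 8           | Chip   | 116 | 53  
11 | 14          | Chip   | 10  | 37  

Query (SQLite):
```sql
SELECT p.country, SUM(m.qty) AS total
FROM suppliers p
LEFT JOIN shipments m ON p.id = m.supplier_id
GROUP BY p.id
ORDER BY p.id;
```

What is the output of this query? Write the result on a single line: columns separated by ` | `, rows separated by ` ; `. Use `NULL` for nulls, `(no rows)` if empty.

Chile | NULL ; France | 441 ; UK | 244 ; Canada | 62 ; UK | 319

LEFT JOIN keeps every suppliers row; unmatched ones get NULL for shipments columns.
Group by suppliers.id and compute SUM(m.qty). SUM over an all-NULL group is NULL.
  1: ids {—} → SUM(m.qty)=NULL
  8: ids {2, 4, 7, 10} → SUM(m.qty)=441
  12: ids {5, 6, 8} → SUM(m.qty)=244
  14: ids {9, 11} → SUM(m.qty)=62
  15: ids {1, 3} → SUM(m.qty)=319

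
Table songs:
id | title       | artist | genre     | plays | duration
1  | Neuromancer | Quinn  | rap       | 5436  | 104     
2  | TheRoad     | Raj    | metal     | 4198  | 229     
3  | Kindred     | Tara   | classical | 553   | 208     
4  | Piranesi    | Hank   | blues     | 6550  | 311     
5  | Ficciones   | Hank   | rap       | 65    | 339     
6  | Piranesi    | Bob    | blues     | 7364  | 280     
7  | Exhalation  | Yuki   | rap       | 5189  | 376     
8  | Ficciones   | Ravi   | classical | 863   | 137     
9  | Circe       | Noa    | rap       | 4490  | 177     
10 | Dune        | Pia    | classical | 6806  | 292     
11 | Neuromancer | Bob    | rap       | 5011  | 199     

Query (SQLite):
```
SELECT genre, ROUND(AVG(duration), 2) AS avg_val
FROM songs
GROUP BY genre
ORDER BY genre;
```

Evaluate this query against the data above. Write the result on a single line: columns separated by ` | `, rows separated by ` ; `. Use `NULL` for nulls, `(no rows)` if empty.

Partition songs by genre; compute ROUND(AVG(duration), 2) within each group.
  blues: ids {4, 6} → ROUND(AVG(duration), 2)=295.5
  classical: ids {3, 8, 10} → ROUND(AVG(duration), 2)=212.33
  metal: ids {2} → ROUND(AVG(duration), 2)=229
  rap: ids {1, 5, 7, 9, 11} → ROUND(AVG(duration), 2)=239

blues | 295.5 ; classical | 212.33 ; metal | 229 ; rap | 239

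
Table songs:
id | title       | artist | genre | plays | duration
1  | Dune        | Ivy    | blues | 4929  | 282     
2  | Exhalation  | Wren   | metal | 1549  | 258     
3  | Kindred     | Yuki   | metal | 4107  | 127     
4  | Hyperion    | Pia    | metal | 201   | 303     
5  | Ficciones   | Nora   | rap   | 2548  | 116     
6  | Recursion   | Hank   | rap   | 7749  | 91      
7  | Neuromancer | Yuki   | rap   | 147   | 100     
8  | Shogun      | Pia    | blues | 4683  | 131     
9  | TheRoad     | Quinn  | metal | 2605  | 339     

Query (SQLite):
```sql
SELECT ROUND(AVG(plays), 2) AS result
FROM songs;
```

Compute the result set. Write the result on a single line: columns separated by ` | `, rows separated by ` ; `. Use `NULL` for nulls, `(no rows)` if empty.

All plays values: [4929, 1549, 4107, 201, 2548, 7749, 147, 4683, 2605].
AVG = 28518 / 9 (rounded to 2 dp).

3168.67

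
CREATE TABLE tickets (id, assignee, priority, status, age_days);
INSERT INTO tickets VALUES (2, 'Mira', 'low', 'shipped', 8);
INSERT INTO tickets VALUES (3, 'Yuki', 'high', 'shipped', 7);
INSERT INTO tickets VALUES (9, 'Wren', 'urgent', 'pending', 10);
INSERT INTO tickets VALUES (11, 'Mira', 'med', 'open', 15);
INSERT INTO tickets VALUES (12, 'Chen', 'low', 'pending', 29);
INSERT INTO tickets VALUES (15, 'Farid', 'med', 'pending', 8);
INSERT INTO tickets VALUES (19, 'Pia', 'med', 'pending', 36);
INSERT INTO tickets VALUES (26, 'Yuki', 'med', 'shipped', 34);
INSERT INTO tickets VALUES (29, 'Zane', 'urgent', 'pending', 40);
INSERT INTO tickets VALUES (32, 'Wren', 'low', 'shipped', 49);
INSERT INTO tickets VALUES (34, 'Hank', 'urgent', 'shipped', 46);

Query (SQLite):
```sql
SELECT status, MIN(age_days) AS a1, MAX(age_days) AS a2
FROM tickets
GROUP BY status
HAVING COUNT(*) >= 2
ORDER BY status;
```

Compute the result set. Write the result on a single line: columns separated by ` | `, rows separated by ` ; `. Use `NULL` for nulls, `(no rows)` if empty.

pending | 8 | 40 ; shipped | 7 | 49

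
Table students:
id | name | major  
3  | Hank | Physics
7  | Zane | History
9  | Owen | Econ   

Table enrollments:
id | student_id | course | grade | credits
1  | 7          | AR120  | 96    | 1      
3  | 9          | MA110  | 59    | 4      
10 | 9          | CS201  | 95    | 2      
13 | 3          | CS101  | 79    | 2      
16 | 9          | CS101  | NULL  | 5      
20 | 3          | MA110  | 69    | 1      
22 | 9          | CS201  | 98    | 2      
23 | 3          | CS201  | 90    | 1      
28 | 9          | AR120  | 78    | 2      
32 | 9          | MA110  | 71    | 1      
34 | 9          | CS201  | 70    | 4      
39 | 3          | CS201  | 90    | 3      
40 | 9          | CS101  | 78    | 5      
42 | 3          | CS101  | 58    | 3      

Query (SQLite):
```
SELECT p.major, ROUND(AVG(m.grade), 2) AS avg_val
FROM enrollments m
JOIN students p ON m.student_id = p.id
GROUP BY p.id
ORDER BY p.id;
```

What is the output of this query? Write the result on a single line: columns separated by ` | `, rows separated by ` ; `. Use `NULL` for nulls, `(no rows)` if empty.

Join each enrollments row to its students via student_id.
Group joined rows by students.id; compute ROUND(AVG(m.grade), 2) per group.
  3: ids {13, 20, 23, 39, 42} → ROUND(AVG(m.grade), 2)=77.2
  7: ids {1} → ROUND(AVG(m.grade), 2)=96
  9: ids {3, 10, 16, 22, 28, 32, 34, 40} → ROUND(AVG(m.grade), 2)=78.43

Physics | 77.2 ; History | 96 ; Econ | 78.43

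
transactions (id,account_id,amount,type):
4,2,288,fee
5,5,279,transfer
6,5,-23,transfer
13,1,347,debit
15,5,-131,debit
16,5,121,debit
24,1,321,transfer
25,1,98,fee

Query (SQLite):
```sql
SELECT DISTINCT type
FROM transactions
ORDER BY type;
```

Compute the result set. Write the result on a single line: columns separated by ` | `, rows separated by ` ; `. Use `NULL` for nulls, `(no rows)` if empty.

Collect distinct type values from transactions.

debit ; fee ; transfer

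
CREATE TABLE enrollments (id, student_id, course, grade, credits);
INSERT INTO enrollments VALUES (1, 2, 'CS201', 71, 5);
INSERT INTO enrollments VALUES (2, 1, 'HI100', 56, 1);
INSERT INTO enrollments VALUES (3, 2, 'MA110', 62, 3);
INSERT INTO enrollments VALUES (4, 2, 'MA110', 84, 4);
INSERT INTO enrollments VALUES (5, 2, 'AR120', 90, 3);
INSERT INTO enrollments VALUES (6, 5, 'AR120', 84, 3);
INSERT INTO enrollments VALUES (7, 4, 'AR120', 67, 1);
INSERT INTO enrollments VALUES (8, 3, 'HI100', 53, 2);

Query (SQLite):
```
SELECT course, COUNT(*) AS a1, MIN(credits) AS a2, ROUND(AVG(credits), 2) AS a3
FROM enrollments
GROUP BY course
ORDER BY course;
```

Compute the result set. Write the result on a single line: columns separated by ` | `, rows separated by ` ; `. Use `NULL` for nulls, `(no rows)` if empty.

Group enrollments by course.
Per group compute: COUNT(*), MIN(credits), ROUND(AVG(credits), 2).
  AR120: ids {5, 6, 7} → COUNT(*)=3, MIN(credits)=1, ROUND(AVG(credits), 2)=2.33
  CS201: ids {1} → COUNT(*)=1, MIN(credits)=5, ROUND(AVG(credits), 2)=5
  HI100: ids {2, 8} → COUNT(*)=2, MIN(credits)=1, ROUND(AVG(credits), 2)=1.5
  MA110: ids {3, 4} → COUNT(*)=2, MIN(credits)=3, ROUND(AVG(credits), 2)=3.5

AR120 | 3 | 1 | 2.33 ; CS201 | 1 | 5 | 5 ; HI100 | 2 | 1 | 1.5 ; MA110 | 2 | 3 | 3.5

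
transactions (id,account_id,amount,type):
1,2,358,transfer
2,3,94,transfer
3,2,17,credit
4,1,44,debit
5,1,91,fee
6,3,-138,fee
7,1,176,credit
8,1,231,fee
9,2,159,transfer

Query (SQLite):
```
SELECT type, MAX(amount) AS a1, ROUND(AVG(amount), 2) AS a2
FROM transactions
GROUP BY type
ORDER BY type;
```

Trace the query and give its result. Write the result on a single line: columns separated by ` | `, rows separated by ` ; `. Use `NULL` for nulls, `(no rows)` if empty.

credit | 176 | 96.5 ; debit | 44 | 44 ; fee | 231 | 61.33 ; transfer | 358 | 203.67

Group transactions by type.
Per group compute: MAX(amount), ROUND(AVG(amount), 2).
  credit: ids {3, 7} → MAX(amount)=176, ROUND(AVG(amount), 2)=96.5
  debit: ids {4} → MAX(amount)=44, ROUND(AVG(amount), 2)=44
  fee: ids {5, 6, 8} → MAX(amount)=231, ROUND(AVG(amount), 2)=61.33
  transfer: ids {1, 2, 9} → MAX(amount)=358, ROUND(AVG(amount), 2)=203.67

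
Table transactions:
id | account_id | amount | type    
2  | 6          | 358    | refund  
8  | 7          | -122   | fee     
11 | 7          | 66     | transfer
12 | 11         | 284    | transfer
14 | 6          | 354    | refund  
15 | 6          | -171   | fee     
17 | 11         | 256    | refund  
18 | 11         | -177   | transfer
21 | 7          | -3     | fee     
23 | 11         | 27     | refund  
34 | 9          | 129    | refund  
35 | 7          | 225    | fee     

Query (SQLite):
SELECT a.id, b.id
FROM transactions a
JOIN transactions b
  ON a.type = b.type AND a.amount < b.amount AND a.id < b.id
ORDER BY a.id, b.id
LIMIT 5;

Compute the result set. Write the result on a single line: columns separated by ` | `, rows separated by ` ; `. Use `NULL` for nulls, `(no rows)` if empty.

8 | 21 ; 8 | 35 ; 11 | 12 ; 15 | 21 ; 15 | 35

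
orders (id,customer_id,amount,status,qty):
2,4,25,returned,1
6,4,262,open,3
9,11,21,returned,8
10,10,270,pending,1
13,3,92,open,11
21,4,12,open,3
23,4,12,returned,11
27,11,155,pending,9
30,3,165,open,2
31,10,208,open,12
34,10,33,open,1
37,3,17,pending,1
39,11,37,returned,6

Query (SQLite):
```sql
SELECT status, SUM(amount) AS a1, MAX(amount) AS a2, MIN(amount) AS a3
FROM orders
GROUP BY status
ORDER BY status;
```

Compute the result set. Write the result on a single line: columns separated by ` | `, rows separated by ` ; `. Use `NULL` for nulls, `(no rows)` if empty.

Group orders by status.
Per group compute: SUM(amount), MAX(amount), MIN(amount).
  open: ids {6, 13, 21, 30, 31, 34} → SUM(amount)=772, MAX(amount)=262, MIN(amount)=12
  pending: ids {10, 27, 37} → SUM(amount)=442, MAX(amount)=270, MIN(amount)=17
  returned: ids {2, 9, 23, 39} → SUM(amount)=95, MAX(amount)=37, MIN(amount)=12

open | 772 | 262 | 12 ; pending | 442 | 270 | 17 ; returned | 95 | 37 | 12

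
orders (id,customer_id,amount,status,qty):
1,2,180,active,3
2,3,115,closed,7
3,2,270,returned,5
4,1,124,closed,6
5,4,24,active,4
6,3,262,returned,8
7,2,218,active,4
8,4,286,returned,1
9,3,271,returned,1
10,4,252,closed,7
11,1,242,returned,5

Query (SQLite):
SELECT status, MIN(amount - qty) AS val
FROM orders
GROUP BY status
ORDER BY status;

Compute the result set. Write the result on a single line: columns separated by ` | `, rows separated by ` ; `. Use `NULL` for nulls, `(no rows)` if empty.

active | 20 ; closed | 108 ; returned | 237

For each row compute amount - qty.
Group by status; take MIN of the expression per group.
  active: ids {1, 5, 7} → MIN(amount - qty)=20
  closed: ids {2, 4, 10} → MIN(amount - qty)=108
  returned: ids {3, 6, 8, 9, 11} → MIN(amount - qty)=237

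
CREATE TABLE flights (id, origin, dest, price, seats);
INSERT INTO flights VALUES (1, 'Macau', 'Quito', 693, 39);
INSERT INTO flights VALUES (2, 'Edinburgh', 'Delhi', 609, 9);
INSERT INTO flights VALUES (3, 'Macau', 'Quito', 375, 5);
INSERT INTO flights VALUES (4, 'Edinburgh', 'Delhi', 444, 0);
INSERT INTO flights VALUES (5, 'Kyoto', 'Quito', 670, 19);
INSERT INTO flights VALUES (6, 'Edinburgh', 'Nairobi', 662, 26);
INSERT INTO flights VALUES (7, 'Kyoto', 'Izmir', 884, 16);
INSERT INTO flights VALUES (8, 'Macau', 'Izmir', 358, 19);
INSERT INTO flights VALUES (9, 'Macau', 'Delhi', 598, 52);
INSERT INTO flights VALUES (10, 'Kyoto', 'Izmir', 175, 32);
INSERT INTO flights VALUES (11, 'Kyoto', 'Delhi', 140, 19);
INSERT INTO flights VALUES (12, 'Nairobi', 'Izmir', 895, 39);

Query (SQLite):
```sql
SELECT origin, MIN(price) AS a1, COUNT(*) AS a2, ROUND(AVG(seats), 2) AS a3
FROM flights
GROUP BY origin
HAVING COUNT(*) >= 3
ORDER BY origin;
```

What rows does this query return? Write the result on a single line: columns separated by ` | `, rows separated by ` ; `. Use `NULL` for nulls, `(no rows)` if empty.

Group flights by origin.
Per group compute: MIN(price), COUNT(*), ROUND(AVG(seats), 2).
HAVING: drop groups with fewer than 3 rows.
  Edinburgh: ids {2, 4, 6} → MIN(price)=444, COUNT(*)=3, ROUND(AVG(seats), 2)=11.67
  Kyoto: ids {5, 7, 10, 11} → MIN(price)=140, COUNT(*)=4, ROUND(AVG(seats), 2)=21.5
  Macau: ids {1, 3, 8, 9} → MIN(price)=358, COUNT(*)=4, ROUND(AVG(seats), 2)=28.75
  Nairobi: ids {12} → MIN(price)=895, COUNT(*)=1, ROUND(AVG(seats), 2)=39

Edinburgh | 444 | 3 | 11.67 ; Kyoto | 140 | 4 | 21.5 ; Macau | 358 | 4 | 28.75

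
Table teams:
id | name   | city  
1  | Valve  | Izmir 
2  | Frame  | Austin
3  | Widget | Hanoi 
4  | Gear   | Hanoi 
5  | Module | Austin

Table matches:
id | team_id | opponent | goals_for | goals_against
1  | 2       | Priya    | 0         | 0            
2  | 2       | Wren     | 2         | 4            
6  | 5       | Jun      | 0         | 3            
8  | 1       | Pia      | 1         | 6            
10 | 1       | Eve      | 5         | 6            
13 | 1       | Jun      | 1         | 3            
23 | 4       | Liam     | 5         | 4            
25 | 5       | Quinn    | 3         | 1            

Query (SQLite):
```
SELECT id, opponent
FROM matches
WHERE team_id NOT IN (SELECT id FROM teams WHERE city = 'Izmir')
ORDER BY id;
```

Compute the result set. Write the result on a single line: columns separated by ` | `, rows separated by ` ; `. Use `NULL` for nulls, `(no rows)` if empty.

1 | Priya ; 2 | Wren ; 6 | Jun ; 23 | Liam ; 25 | Quinn

Inner query: teams.id where city = 'Izmir'.
Outer: keep matches rows whose team_id is not in that set.
Inner query → {1}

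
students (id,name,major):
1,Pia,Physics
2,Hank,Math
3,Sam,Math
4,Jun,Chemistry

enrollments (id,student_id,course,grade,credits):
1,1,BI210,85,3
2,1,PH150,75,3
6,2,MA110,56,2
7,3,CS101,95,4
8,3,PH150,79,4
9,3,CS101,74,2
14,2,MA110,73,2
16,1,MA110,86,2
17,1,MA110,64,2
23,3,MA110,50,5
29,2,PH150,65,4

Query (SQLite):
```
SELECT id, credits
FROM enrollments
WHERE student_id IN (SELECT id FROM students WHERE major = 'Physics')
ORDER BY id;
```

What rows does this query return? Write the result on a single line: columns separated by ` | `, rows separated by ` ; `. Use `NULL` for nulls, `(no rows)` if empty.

1 | 3 ; 2 | 3 ; 16 | 2 ; 17 | 2

Inner query: students.id where major = 'Physics'.
Outer: keep enrollments rows whose student_id is in that set.
Inner query → {1}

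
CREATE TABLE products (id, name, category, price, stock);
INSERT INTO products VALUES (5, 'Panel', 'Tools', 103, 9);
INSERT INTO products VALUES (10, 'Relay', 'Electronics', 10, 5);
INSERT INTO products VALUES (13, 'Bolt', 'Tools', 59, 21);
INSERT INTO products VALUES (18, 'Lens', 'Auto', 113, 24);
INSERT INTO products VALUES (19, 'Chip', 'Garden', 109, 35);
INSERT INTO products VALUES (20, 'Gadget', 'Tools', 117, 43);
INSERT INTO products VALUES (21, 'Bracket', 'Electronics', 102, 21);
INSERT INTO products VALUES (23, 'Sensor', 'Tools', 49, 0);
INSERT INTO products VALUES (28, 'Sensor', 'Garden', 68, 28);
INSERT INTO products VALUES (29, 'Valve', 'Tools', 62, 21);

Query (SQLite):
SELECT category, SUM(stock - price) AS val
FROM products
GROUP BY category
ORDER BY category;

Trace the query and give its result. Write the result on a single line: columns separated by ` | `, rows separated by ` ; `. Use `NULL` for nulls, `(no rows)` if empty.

Auto | -89 ; Electronics | -86 ; Garden | -114 ; Tools | -296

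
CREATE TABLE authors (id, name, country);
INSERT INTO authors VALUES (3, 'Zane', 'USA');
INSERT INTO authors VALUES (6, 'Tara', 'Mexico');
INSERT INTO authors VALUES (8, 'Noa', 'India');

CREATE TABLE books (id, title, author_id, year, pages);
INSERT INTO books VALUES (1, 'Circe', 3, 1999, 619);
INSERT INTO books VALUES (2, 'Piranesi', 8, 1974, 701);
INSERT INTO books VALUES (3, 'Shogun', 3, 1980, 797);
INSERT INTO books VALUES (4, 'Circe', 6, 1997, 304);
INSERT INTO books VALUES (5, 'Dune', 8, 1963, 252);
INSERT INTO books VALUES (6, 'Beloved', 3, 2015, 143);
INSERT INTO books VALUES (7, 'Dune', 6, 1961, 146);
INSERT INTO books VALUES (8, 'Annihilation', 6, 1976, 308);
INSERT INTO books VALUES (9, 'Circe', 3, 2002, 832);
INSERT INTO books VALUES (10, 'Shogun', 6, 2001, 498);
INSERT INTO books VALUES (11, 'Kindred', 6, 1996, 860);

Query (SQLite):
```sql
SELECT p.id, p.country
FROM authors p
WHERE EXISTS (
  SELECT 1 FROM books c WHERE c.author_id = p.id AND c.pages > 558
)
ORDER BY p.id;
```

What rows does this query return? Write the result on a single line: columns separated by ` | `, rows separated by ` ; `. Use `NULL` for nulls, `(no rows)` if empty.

For each authors row, check whether any books with matching author_id has pages > 558.
Keep rows where that is true.

3 | USA ; 6 | Mexico ; 8 | India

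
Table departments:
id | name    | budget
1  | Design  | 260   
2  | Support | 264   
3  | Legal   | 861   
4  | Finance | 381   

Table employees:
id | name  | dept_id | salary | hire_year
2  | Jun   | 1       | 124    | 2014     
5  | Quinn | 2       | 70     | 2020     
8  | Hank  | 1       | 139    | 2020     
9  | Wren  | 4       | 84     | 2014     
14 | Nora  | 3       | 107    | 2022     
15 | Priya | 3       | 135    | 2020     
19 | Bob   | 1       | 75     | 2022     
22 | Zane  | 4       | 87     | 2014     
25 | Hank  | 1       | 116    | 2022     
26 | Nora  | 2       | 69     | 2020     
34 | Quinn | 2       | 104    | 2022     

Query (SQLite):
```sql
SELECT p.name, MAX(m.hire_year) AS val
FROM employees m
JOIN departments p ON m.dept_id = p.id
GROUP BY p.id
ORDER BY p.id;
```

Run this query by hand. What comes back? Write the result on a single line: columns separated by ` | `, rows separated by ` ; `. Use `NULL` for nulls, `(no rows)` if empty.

Design | 2022 ; Support | 2022 ; Legal | 2022 ; Finance | 2014

Join each employees row to its departments via dept_id.
Group joined rows by departments.id; compute MAX(m.hire_year) per group.
  1: ids {2, 8, 19, 25} → MAX(m.hire_year)=2022
  2: ids {5, 26, 34} → MAX(m.hire_year)=2022
  3: ids {14, 15} → MAX(m.hire_year)=2022
  4: ids {9, 22} → MAX(m.hire_year)=2014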